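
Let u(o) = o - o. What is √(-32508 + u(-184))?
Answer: 6*I*√903 ≈ 180.3*I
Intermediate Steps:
u(o) = 0
√(-32508 + u(-184)) = √(-32508 + 0) = √(-32508) = 6*I*√903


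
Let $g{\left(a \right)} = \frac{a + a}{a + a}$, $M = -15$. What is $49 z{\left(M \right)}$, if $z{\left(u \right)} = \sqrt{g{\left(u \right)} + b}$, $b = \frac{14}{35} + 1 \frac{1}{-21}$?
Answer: $\frac{7 \sqrt{14910}}{15} \approx 56.983$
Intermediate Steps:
$g{\left(a \right)} = 1$ ($g{\left(a \right)} = \frac{2 a}{2 a} = 2 a \frac{1}{2 a} = 1$)
$b = \frac{37}{105}$ ($b = 14 \cdot \frac{1}{35} + 1 \left(- \frac{1}{21}\right) = \frac{2}{5} - \frac{1}{21} = \frac{37}{105} \approx 0.35238$)
$z{\left(u \right)} = \frac{\sqrt{14910}}{105}$ ($z{\left(u \right)} = \sqrt{1 + \frac{37}{105}} = \sqrt{\frac{142}{105}} = \frac{\sqrt{14910}}{105}$)
$49 z{\left(M \right)} = 49 \frac{\sqrt{14910}}{105} = \frac{7 \sqrt{14910}}{15}$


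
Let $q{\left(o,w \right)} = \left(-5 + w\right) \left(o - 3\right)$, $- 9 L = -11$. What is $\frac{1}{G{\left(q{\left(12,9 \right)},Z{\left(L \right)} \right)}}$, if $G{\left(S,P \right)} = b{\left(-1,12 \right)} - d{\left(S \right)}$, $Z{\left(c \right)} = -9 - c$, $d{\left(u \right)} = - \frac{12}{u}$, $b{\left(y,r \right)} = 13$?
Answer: $\frac{3}{40} \approx 0.075$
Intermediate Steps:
$L = \frac{11}{9}$ ($L = \left(- \frac{1}{9}\right) \left(-11\right) = \frac{11}{9} \approx 1.2222$)
$q{\left(o,w \right)} = \left(-5 + w\right) \left(-3 + o\right)$
$G{\left(S,P \right)} = 13 + \frac{12}{S}$ ($G{\left(S,P \right)} = 13 - - \frac{12}{S} = 13 + \frac{12}{S}$)
$\frac{1}{G{\left(q{\left(12,9 \right)},Z{\left(L \right)} \right)}} = \frac{1}{13 + \frac{12}{15 - 60 - 27 + 12 \cdot 9}} = \frac{1}{13 + \frac{12}{15 - 60 - 27 + 108}} = \frac{1}{13 + \frac{12}{36}} = \frac{1}{13 + 12 \cdot \frac{1}{36}} = \frac{1}{13 + \frac{1}{3}} = \frac{1}{\frac{40}{3}} = \frac{3}{40}$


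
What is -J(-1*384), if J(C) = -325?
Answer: 325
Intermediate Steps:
-J(-1*384) = -1*(-325) = 325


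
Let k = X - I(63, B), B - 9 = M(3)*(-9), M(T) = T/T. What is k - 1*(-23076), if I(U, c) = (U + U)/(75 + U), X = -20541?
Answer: 58284/23 ≈ 2534.1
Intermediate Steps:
M(T) = 1
B = 0 (B = 9 + 1*(-9) = 9 - 9 = 0)
I(U, c) = 2*U/(75 + U) (I(U, c) = (2*U)/(75 + U) = 2*U/(75 + U))
k = -472464/23 (k = -20541 - 2*63/(75 + 63) = -20541 - 2*63/138 = -20541 - 1*21/23 = -20541 - 21/23 = -472464/23 ≈ -20542.)
k - 1*(-23076) = -472464/23 - 1*(-23076) = -472464/23 + 23076 = 58284/23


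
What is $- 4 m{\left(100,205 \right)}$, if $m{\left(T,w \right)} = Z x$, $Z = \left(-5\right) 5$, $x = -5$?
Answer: $-500$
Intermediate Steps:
$Z = -25$
$m{\left(T,w \right)} = 125$ ($m{\left(T,w \right)} = \left(-25\right) \left(-5\right) = 125$)
$- 4 m{\left(100,205 \right)} = \left(-4\right) 125 = -500$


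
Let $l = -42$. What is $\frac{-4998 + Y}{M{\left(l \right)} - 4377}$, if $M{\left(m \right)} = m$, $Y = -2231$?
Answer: $\frac{7229}{4419} \approx 1.6359$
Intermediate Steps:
$\frac{-4998 + Y}{M{\left(l \right)} - 4377} = \frac{-4998 - 2231}{-42 - 4377} = - \frac{7229}{-4419} = \left(-7229\right) \left(- \frac{1}{4419}\right) = \frac{7229}{4419}$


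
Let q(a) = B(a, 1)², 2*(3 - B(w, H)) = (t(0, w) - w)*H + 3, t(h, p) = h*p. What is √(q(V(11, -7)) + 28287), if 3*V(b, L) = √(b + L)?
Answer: √1018453/6 ≈ 168.20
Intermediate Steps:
B(w, H) = 3/2 + H*w/2 (B(w, H) = 3 - ((0*w - w)*H + 3)/2 = 3 - ((0 - w)*H + 3)/2 = 3 - ((-w)*H + 3)/2 = 3 - (-H*w + 3)/2 = 3 - (3 - H*w)/2 = 3 + (-3/2 + H*w/2) = 3/2 + H*w/2)
V(b, L) = √(L + b)/3 (V(b, L) = √(b + L)/3 = √(L + b)/3)
q(a) = (3/2 + a/2)² (q(a) = (3/2 + (½)*1*a)² = (3/2 + a/2)²)
√(q(V(11, -7)) + 28287) = √((3 + √(-7 + 11)/3)²/4 + 28287) = √((3 + √4/3)²/4 + 28287) = √((3 + (⅓)*2)²/4 + 28287) = √((3 + ⅔)²/4 + 28287) = √((11/3)²/4 + 28287) = √((¼)*(121/9) + 28287) = √(121/36 + 28287) = √(1018453/36) = √1018453/6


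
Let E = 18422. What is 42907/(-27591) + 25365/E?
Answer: -90587039/508281402 ≈ -0.17822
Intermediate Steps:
42907/(-27591) + 25365/E = 42907/(-27591) + 25365/18422 = 42907*(-1/27591) + 25365*(1/18422) = -42907/27591 + 25365/18422 = -90587039/508281402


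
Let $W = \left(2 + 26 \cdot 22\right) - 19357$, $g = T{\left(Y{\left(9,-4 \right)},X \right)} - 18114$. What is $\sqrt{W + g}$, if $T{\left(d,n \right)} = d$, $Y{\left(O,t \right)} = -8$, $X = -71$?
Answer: $11 i \sqrt{305} \approx 192.11 i$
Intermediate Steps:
$g = -18122$ ($g = -8 - 18114 = -18122$)
$W = -18783$ ($W = \left(2 + 572\right) - 19357 = 574 - 19357 = -18783$)
$\sqrt{W + g} = \sqrt{-18783 - 18122} = \sqrt{-36905} = 11 i \sqrt{305}$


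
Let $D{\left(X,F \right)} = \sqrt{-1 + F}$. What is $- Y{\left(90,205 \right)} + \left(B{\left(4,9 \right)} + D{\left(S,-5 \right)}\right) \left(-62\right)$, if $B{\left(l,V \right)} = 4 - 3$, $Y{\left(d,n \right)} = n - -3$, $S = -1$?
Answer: $-270 - 62 i \sqrt{6} \approx -270.0 - 151.87 i$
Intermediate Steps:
$Y{\left(d,n \right)} = 3 + n$ ($Y{\left(d,n \right)} = n + 3 = 3 + n$)
$B{\left(l,V \right)} = 1$ ($B{\left(l,V \right)} = 4 - 3 = 1$)
$- Y{\left(90,205 \right)} + \left(B{\left(4,9 \right)} + D{\left(S,-5 \right)}\right) \left(-62\right) = - (3 + 205) + \left(1 + \sqrt{-1 - 5}\right) \left(-62\right) = \left(-1\right) 208 + \left(1 + \sqrt{-6}\right) \left(-62\right) = -208 + \left(1 + i \sqrt{6}\right) \left(-62\right) = -208 - \left(62 + 62 i \sqrt{6}\right) = -270 - 62 i \sqrt{6}$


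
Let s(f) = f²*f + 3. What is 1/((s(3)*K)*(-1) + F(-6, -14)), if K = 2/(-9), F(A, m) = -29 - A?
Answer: -3/49 ≈ -0.061224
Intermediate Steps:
s(f) = 3 + f³ (s(f) = f³ + 3 = 3 + f³)
K = -2/9 (K = 2*(-⅑) = -2/9 ≈ -0.22222)
1/((s(3)*K)*(-1) + F(-6, -14)) = 1/(((3 + 3³)*(-2/9))*(-1) + (-29 - 1*(-6))) = 1/(((3 + 27)*(-2/9))*(-1) + (-29 + 6)) = 1/((30*(-2/9))*(-1) - 23) = 1/(-20/3*(-1) - 23) = 1/(20/3 - 23) = 1/(-49/3) = -3/49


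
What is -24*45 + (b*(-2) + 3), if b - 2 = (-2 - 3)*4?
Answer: -1041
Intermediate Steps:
b = -18 (b = 2 + (-2 - 3)*4 = 2 - 5*4 = 2 - 20 = -18)
-24*45 + (b*(-2) + 3) = -24*45 + (-18*(-2) + 3) = -1080 + (36 + 3) = -1080 + 39 = -1041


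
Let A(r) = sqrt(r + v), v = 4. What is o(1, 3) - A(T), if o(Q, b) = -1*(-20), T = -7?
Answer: 20 - I*sqrt(3) ≈ 20.0 - 1.732*I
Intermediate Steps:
o(Q, b) = 20
A(r) = sqrt(4 + r) (A(r) = sqrt(r + 4) = sqrt(4 + r))
o(1, 3) - A(T) = 20 - sqrt(4 - 7) = 20 - sqrt(-3) = 20 - I*sqrt(3)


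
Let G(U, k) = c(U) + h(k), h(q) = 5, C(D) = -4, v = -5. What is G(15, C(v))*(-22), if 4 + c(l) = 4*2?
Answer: -198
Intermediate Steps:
c(l) = 4 (c(l) = -4 + 4*2 = -4 + 8 = 4)
G(U, k) = 9 (G(U, k) = 4 + 5 = 9)
G(15, C(v))*(-22) = 9*(-22) = -198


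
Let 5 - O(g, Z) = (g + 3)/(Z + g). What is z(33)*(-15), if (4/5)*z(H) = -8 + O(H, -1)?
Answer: 2475/32 ≈ 77.344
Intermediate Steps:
O(g, Z) = 5 - (3 + g)/(Z + g) (O(g, Z) = 5 - (g + 3)/(Z + g) = 5 - (3 + g)/(Z + g))
z(H) = -10 + 5*(-8 + 4*H)/(4*(-1 + H)) (z(H) = 5*(-8 + (-3 + 4*H + 5*(-1))/(-1 + H))/4 = 5*(-8 + (-3 + 4*H - 5)/(-1 + H))/4 = 5*(-8 + (-8 + 4*H)/(-1 + H))/4 = -10 + 5*(-8 + 4*H)/(4*(-1 + H)))
z(33)*(-15) = -5*33/(-1 + 33)*(-15) = -5*33/32*(-15) = -5*33*1/32*(-15) = -165/32*(-15) = 2475/32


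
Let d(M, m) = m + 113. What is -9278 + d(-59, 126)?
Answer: -9039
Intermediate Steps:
d(M, m) = 113 + m
-9278 + d(-59, 126) = -9278 + (113 + 126) = -9278 + 239 = -9039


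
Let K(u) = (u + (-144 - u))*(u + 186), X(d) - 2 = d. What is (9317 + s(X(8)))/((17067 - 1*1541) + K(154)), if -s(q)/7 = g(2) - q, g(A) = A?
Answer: -9373/33434 ≈ -0.28034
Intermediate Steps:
X(d) = 2 + d
s(q) = -14 + 7*q (s(q) = -7*(2 - q) = -14 + 7*q)
K(u) = -26784 - 144*u (K(u) = -144*(186 + u) = -26784 - 144*u)
(9317 + s(X(8)))/((17067 - 1*1541) + K(154)) = (9317 + (-14 + 7*(2 + 8)))/((17067 - 1*1541) + (-26784 - 144*154)) = (9317 + (-14 + 7*10))/((17067 - 1541) + (-26784 - 22176)) = (9317 + (-14 + 70))/(15526 - 48960) = (9317 + 56)/(-33434) = 9373*(-1/33434) = -9373/33434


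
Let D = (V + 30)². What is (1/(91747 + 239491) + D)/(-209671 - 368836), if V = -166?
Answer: -6126578049/191623501666 ≈ -0.031972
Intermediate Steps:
D = 18496 (D = (-166 + 30)² = (-136)² = 18496)
(1/(91747 + 239491) + D)/(-209671 - 368836) = (1/(91747 + 239491) + 18496)/(-209671 - 368836) = (1/331238 + 18496)/(-578507) = (1/331238 + 18496)*(-1/578507) = (6126578049/331238)*(-1/578507) = -6126578049/191623501666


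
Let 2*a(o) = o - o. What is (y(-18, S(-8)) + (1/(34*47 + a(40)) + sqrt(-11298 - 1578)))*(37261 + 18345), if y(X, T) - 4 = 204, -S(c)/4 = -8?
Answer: 9241300155/799 + 111212*I*sqrt(3219) ≈ 1.1566e+7 + 6.3098e+6*I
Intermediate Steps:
S(c) = 32 (S(c) = -4*(-8) = 32)
a(o) = 0 (a(o) = (o - o)/2 = (1/2)*0 = 0)
y(X, T) = 208 (y(X, T) = 4 + 204 = 208)
(y(-18, S(-8)) + (1/(34*47 + a(40)) + sqrt(-11298 - 1578)))*(37261 + 18345) = (208 + (1/(34*47 + 0) + sqrt(-11298 - 1578)))*(37261 + 18345) = (208 + (1/(1598 + 0) + sqrt(-12876)))*55606 = (208 + (1/1598 + 2*I*sqrt(3219)))*55606 = (332385/1598 + 2*I*sqrt(3219))*55606 = 9241300155/799 + 111212*I*sqrt(3219)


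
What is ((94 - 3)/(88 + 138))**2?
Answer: 8281/51076 ≈ 0.16213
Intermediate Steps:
((94 - 3)/(88 + 138))**2 = (91/226)**2 = 8281/51076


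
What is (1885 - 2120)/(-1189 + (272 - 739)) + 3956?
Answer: 6551371/1656 ≈ 3956.1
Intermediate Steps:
(1885 - 2120)/(-1189 + (272 - 739)) + 3956 = -235/(-1189 - 467) + 3956 = -235/(-1656) + 3956 = -235*(-1/1656) + 3956 = 235/1656 + 3956 = 6551371/1656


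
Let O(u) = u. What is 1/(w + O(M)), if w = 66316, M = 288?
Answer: 1/66604 ≈ 1.5014e-5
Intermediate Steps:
1/(w + O(M)) = 1/(66316 + 288) = 1/66604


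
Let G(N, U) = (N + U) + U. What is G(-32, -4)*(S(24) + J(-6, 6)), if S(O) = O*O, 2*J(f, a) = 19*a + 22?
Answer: -25760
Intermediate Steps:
J(f, a) = 11 + 19*a/2 (J(f, a) = (19*a + 22)/2 = (22 + 19*a)/2 = 11 + 19*a/2)
S(O) = O²
G(N, U) = N + 2*U
G(-32, -4)*(S(24) + J(-6, 6)) = (-32 + 2*(-4))*(24² + (11 + (19/2)*6)) = (-32 - 8)*(576 + (11 + 57)) = -40*(576 + 68) = -40*644 = -25760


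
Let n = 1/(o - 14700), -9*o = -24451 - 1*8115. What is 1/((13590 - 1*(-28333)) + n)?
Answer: 99734/4181148473 ≈ 2.3853e-5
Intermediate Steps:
o = 32566/9 (o = -(-24451 - 1*8115)/9 = -(-24451 - 8115)/9 = -1/9*(-32566) = 32566/9 ≈ 3618.4)
n = -9/99734 (n = 1/(32566/9 - 14700) = 1/(-99734/9) = -9/99734 ≈ -9.0240e-5)
1/((13590 - 1*(-28333)) + n) = 1/((13590 - 1*(-28333)) - 9/99734) = 1/((13590 + 28333) - 9/99734) = 1/(41923 - 9/99734) = 1/(4181148473/99734) = 99734/4181148473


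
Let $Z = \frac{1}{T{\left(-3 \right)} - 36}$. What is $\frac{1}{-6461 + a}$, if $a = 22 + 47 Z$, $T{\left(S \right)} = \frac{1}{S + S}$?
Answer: $- \frac{217}{1397545} \approx -0.00015527$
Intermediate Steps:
$T{\left(S \right)} = \frac{1}{2 S}$
$Z = - \frac{6}{217}$ ($Z = \frac{1}{\frac{1}{2 \left(-3\right)} - 36} = \frac{1}{\frac{1}{2} \left(- \frac{1}{3}\right) - 36} = \frac{1}{- \frac{1}{6} - 36} = \frac{1}{- \frac{217}{6}} = - \frac{6}{217} \approx -0.02765$)
$a = \frac{4492}{217}$ ($a = 22 + 47 \left(- \frac{6}{217}\right) = 22 - \frac{282}{217} = \frac{4492}{217} \approx 20.7$)
$\frac{1}{-6461 + a} = \frac{1}{-6461 + \frac{4492}{217}} = \frac{1}{- \frac{1397545}{217}} = - \frac{217}{1397545}$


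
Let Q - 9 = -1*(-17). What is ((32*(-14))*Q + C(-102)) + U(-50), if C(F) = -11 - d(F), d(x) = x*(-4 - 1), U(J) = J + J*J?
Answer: -9719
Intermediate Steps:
Q = 26 (Q = 9 - 1*(-17) = 9 + 17 = 26)
U(J) = J + J**2
d(x) = -5*x (d(x) = x*(-5) = -5*x)
C(F) = -11 + 5*F (C(F) = -11 - (-5)*F = -11 + 5*F)
((32*(-14))*Q + C(-102)) + U(-50) = ((32*(-14))*26 + (-11 + 5*(-102))) - 50*(1 - 50) = (-448*26 + (-11 - 510)) - 50*(-49) = (-11648 - 521) + 2450 = -12169 + 2450 = -9719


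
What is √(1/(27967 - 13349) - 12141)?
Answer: I*√2594360788666/14618 ≈ 110.19*I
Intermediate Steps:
√(1/(27967 - 13349) - 12141) = √(1/14618 - 12141) = √(-177477137/14618) = I*√2594360788666/14618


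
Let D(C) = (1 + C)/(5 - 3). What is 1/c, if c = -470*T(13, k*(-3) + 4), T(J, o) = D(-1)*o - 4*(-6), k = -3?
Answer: -1/11280 ≈ -8.8652e-5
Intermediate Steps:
D(C) = 1/2 + C/2 (D(C) = (1 + C)/2 = (1 + C)*(1/2) = 1/2 + C/2)
T(J, o) = 24 (T(J, o) = (1/2 + (1/2)*(-1))*o - 4*(-6) = (1/2 - 1/2)*o + 24 = 0*o + 24 = 0 + 24 = 24)
c = -11280 (c = -470*24 = -11280)
1/c = 1/(-11280) = -1/11280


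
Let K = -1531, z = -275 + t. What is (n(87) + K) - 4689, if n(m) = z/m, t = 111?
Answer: -541304/87 ≈ -6221.9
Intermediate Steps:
z = -164 (z = -275 + 111 = -164)
n(m) = -164/m
(n(87) + K) - 4689 = (-164/87 - 1531) - 4689 = -133361/87 - 4689 = -541304/87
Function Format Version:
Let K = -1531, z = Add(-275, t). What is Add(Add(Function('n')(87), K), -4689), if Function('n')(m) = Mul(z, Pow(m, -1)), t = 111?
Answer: Rational(-541304, 87) ≈ -6221.9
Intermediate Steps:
z = -164 (z = Add(-275, 111) = -164)
Function('n')(m) = Mul(-164, Pow(m, -1))
Add(Add(Function('n')(87), K), -4689) = Add(Add(Mul(-164, Pow(87, -1)), -1531), -4689) = Add(Add(Mul(-164, Rational(1, 87)), -1531), -4689) = Add(Add(Rational(-164, 87), -1531), -4689) = Add(Rational(-133361, 87), -4689) = Rational(-541304, 87)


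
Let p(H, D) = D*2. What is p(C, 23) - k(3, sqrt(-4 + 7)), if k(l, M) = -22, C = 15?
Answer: 68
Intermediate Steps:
p(H, D) = 2*D
p(C, 23) - k(3, sqrt(-4 + 7)) = 2*23 - 1*(-22) = 46 + 22 = 68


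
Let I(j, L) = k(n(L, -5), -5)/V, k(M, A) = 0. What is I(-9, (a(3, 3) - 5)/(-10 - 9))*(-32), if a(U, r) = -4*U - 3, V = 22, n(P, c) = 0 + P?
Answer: 0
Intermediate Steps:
n(P, c) = P
a(U, r) = -3 - 4*U
I(j, L) = 0 (I(j, L) = 0/22 = 0*(1/22) = 0)
I(-9, (a(3, 3) - 5)/(-10 - 9))*(-32) = 0*(-32) = 0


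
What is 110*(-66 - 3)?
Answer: -7590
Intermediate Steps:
110*(-66 - 3) = 110*(-69) = -7590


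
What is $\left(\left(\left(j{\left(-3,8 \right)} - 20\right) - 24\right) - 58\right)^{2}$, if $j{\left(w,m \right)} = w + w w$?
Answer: $9216$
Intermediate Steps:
$j{\left(w,m \right)} = w + w^{2}$
$\left(\left(\left(j{\left(-3,8 \right)} - 20\right) - 24\right) - 58\right)^{2} = \left(\left(\left(- 3 \left(1 - 3\right) - 20\right) - 24\right) - 58\right)^{2} = \left(\left(\left(\left(-3\right) \left(-2\right) - 20\right) - 24\right) - 58\right)^{2} = \left(\left(\left(6 - 20\right) - 24\right) - 58\right)^{2} = \left(\left(-14 - 24\right) - 58\right)^{2} = \left(-38 - 58\right)^{2} = \left(-96\right)^{2} = 9216$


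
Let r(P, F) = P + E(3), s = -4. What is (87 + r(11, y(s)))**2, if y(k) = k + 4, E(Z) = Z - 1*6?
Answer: 9025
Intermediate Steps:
E(Z) = -6 + Z (E(Z) = Z - 6 = -6 + Z)
y(k) = 4 + k
r(P, F) = -3 + P (r(P, F) = P + (-6 + 3) = P - 3 = -3 + P)
(87 + r(11, y(s)))**2 = (87 + (-3 + 11))**2 = (87 + 8)**2 = 95**2 = 9025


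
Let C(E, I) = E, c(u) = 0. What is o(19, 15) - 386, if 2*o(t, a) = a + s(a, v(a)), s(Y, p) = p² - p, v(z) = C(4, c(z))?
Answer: -745/2 ≈ -372.50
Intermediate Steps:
v(z) = 4
o(t, a) = 6 + a/2 (o(t, a) = (a + 4*(-1 + 4))/2 = (a + 4*3)/2 = (a + 12)/2 = (12 + a)/2 = 6 + a/2)
o(19, 15) - 386 = (6 + (½)*15) - 386 = (6 + 15/2) - 386 = 27/2 - 386 = -745/2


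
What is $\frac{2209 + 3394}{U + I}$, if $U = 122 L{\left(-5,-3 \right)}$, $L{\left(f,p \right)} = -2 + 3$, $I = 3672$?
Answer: $\frac{5603}{3794} \approx 1.4768$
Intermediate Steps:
$L{\left(f,p \right)} = 1$
$U = 122$ ($U = 122 \cdot 1 = 122$)
$\frac{2209 + 3394}{U + I} = \frac{2209 + 3394}{122 + 3672} = \frac{5603}{3794}$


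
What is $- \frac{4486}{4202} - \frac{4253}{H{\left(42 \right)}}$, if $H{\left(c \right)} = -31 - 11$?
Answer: $\frac{8841347}{88242} \approx 100.19$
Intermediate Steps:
$H{\left(c \right)} = -42$ ($H{\left(c \right)} = -31 - 11 = -42$)
$- \frac{4486}{4202} - \frac{4253}{H{\left(42 \right)}} = - \frac{4486}{4202} - \frac{4253}{-42} = \left(-4486\right) \frac{1}{4202} - - \frac{4253}{42} = - \frac{2243}{2101} + \frac{4253}{42} = \frac{8841347}{88242}$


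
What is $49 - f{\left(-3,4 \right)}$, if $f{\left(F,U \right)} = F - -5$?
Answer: $47$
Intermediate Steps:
$f{\left(F,U \right)} = 5 + F$ ($f{\left(F,U \right)} = F + 5 = 5 + F$)
$49 - f{\left(-3,4 \right)} = 49 - \left(5 - 3\right) = 49 - 2 = 47$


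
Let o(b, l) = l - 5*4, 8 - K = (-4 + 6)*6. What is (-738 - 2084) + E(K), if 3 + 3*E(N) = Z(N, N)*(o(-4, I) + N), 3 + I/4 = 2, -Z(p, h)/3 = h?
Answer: -2935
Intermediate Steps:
Z(p, h) = -3*h
K = -4 (K = 8 - (-4 + 6)*6 = 8 - 2*6 = 8 - 1*12 = 8 - 12 = -4)
I = -4 (I = -12 + 4*2 = -12 + 8 = -4)
o(b, l) = -20 + l (o(b, l) = l - 20 = -20 + l)
E(N) = -1 - N*(-24 + N) (E(N) = -1 + ((-3*N)*((-20 - 4) + N))/3 = -1 + ((-3*N)*(-24 + N))/3 = -1 + (-3*N*(-24 + N))/3 = -1 - N*(-24 + N))
(-738 - 2084) + E(K) = (-738 - 2084) + (-1 - 1*(-4)² + 24*(-4)) = -2822 + (-1 - 1*16 - 96) = -2822 + (-1 - 16 - 96) = -2822 - 113 = -2935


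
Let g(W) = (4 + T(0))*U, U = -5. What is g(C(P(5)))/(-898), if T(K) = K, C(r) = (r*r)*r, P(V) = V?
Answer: 10/449 ≈ 0.022272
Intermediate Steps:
C(r) = r³ (C(r) = r²*r = r³)
g(W) = -20 (g(W) = (4 + 0)*(-5) = 4*(-5) = -20)
g(C(P(5)))/(-898) = -20/(-898) = -20*(-1/898) = 10/449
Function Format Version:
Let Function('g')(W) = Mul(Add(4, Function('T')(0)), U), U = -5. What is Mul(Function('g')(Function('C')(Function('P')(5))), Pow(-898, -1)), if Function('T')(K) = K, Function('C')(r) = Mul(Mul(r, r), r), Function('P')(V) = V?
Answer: Rational(10, 449) ≈ 0.022272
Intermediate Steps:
Function('C')(r) = Pow(r, 3) (Function('C')(r) = Mul(Pow(r, 2), r) = Pow(r, 3))
Function('g')(W) = -20 (Function('g')(W) = Mul(Add(4, 0), -5) = Mul(4, -5) = -20)
Mul(Function('g')(Function('C')(Function('P')(5))), Pow(-898, -1)) = Mul(-20, Pow(-898, -1)) = Mul(-20, Rational(-1, 898)) = Rational(10, 449)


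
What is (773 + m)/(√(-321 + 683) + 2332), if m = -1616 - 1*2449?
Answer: -3838472/2718931 + 1646*√362/2718931 ≈ -1.4002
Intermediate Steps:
m = -4065 (m = -1616 - 2449 = -4065)
(773 + m)/(√(-321 + 683) + 2332) = (773 - 4065)/(√(-321 + 683) + 2332) = -3292/(√362 + 2332) = -3292/(2332 + √362)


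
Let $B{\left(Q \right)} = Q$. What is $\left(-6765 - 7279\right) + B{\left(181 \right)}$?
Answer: $-13863$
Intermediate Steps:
$\left(-6765 - 7279\right) + B{\left(181 \right)} = \left(-6765 - 7279\right) + 181 = -14044 + 181 = -13863$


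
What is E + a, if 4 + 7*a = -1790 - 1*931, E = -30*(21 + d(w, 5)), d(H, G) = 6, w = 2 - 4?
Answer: -8395/7 ≈ -1199.3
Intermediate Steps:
w = -2
E = -810 (E = -30*(21 + 6) = -30*27 = -810)
a = -2725/7 (a = -4/7 + (-1790 - 1*931)/7 = -4/7 + (-1790 - 931)/7 = -4/7 + (1/7)*(-2721) = -4/7 - 2721/7 = -2725/7 ≈ -389.29)
E + a = -810 - 2725/7 = -8395/7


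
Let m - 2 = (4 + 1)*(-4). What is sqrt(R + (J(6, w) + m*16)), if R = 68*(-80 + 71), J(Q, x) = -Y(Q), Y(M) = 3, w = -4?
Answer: I*sqrt(903) ≈ 30.05*I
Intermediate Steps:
J(Q, x) = -3 (J(Q, x) = -1*3 = -3)
m = -18 (m = 2 + (4 + 1)*(-4) = 2 + 5*(-4) = 2 - 20 = -18)
R = -612 (R = 68*(-9) = -612)
sqrt(R + (J(6, w) + m*16)) = sqrt(-612 + (-3 - 18*16)) = sqrt(-612 + (-3 - 288)) = sqrt(-612 - 291) = sqrt(-903) = I*sqrt(903)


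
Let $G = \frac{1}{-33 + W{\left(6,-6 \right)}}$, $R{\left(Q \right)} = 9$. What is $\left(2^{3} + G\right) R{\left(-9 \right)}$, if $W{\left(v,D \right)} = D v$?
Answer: $\frac{1653}{23} \approx 71.87$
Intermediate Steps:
$G = - \frac{1}{69}$ ($G = \frac{1}{-33 - 36} = \frac{1}{-69} = - \frac{1}{69} \approx -0.014493$)
$\left(2^{3} + G\right) R{\left(-9 \right)} = \left(2^{3} - \frac{1}{69}\right) 9 = \left(8 - \frac{1}{69}\right) 9 = \frac{551}{69} \cdot 9 = \frac{1653}{23}$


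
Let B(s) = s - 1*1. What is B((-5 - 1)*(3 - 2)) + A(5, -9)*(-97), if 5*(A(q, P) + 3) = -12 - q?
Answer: 3069/5 ≈ 613.80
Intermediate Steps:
A(q, P) = -27/5 - q/5 (A(q, P) = -3 + (-12 - q)/5 = -3 + (-12/5 - q/5) = -27/5 - q/5)
B(s) = -1 + s (B(s) = s - 1 = -1 + s)
B((-5 - 1)*(3 - 2)) + A(5, -9)*(-97) = (-1 + (-5 - 1)*(3 - 2)) + (-27/5 - ⅕*5)*(-97) = (-1 - 6*1) + (-27/5 - 1)*(-97) = (-1 - 6) - 32/5*(-97) = -7 + 3104/5 = 3069/5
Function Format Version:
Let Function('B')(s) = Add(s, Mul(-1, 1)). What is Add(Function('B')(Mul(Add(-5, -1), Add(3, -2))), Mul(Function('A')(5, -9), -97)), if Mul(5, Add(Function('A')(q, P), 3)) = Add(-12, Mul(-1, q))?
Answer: Rational(3069, 5) ≈ 613.80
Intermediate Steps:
Function('A')(q, P) = Add(Rational(-27, 5), Mul(Rational(-1, 5), q)) (Function('A')(q, P) = Add(-3, Mul(Rational(1, 5), Add(-12, Mul(-1, q)))) = Add(-3, Add(Rational(-12, 5), Mul(Rational(-1, 5), q))) = Add(Rational(-27, 5), Mul(Rational(-1, 5), q)))
Function('B')(s) = Add(-1, s) (Function('B')(s) = Add(s, -1) = Add(-1, s))
Add(Function('B')(Mul(Add(-5, -1), Add(3, -2))), Mul(Function('A')(5, -9), -97)) = Add(Add(-1, Mul(Add(-5, -1), Add(3, -2))), Mul(Add(Rational(-27, 5), Mul(Rational(-1, 5), 5)), -97)) = Add(Add(-1, Mul(-6, 1)), Mul(Add(Rational(-27, 5), -1), -97)) = Add(Add(-1, -6), Mul(Rational(-32, 5), -97)) = Add(-7, Rational(3104, 5)) = Rational(3069, 5)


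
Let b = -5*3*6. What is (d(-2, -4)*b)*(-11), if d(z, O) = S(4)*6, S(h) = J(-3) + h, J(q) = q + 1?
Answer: 11880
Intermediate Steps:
J(q) = 1 + q
S(h) = -2 + h (S(h) = (1 - 3) + h = -2 + h)
b = -90 (b = -15*6 = -90)
d(z, O) = 12 (d(z, O) = (-2 + 4)*6 = 2*6 = 12)
(d(-2, -4)*b)*(-11) = (12*(-90))*(-11) = -1080*(-11) = 11880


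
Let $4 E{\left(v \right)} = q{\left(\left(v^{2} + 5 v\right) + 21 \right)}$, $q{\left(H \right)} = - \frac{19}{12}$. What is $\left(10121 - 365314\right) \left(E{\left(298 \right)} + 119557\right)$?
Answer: $- \frac{2038352107381}{48} \approx -4.2466 \cdot 10^{10}$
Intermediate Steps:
$q{\left(H \right)} = - \frac{19}{12}$ ($q{\left(H \right)} = \left(-19\right) \frac{1}{12} = - \frac{19}{12}$)
$E{\left(v \right)} = - \frac{19}{48}$ ($E{\left(v \right)} = \frac{1}{4} \left(- \frac{19}{12}\right) = - \frac{19}{48}$)
$\left(10121 - 365314\right) \left(E{\left(298 \right)} + 119557\right) = \left(10121 - 365314\right) \left(- \frac{19}{48} + 119557\right) = \left(-355193\right) \frac{5738717}{48} = - \frac{2038352107381}{48}$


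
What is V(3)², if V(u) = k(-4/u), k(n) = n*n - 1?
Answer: 49/81 ≈ 0.60494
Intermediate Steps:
k(n) = -1 + n² (k(n) = n² - 1 = -1 + n²)
V(u) = -1 + 16/u² (V(u) = -1 + (-4/u)² = -1 + 16/u²)
V(3)² = (-1 + 16/3²)² = (-1 + 16*(⅑))² = (-1 + 16/9)² = (7/9)² = 49/81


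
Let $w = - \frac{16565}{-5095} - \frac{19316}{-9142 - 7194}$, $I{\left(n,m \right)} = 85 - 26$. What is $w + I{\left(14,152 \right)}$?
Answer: $\frac{263985207}{4161596} \approx 63.434$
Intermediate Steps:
$I{\left(n,m \right)} = 59$ ($I{\left(n,m \right)} = 85 - 26 = 59$)
$w = \frac{18451043}{4161596}$ ($w = \left(-16565\right) \left(- \frac{1}{5095}\right) - \frac{19316}{-16336} = \frac{3313}{1019} - - \frac{4829}{4084} = \frac{3313}{1019} + \frac{4829}{4084} = \frac{18451043}{4161596} \approx 4.4336$)
$w + I{\left(14,152 \right)} = \frac{18451043}{4161596} + 59 = \frac{263985207}{4161596}$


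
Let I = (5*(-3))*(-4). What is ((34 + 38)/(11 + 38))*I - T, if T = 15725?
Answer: -766205/49 ≈ -15637.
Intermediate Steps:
I = 60 (I = -15*(-4) = 60)
((34 + 38)/(11 + 38))*I - T = ((34 + 38)/(11 + 38))*60 - 1*15725 = (72/49)*60 - 15725 = 4320/49 - 15725 = -766205/49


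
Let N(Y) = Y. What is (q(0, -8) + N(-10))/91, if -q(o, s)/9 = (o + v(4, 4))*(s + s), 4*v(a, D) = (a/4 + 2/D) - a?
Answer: -100/91 ≈ -1.0989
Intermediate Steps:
v(a, D) = 1/(2*D) - 3*a/16 (v(a, D) = ((a/4 + 2/D) - a)/4 = ((2/D + a/4) - a)/4 = (2/D - 3*a/4)/4 = 1/(2*D) - 3*a/16)
q(o, s) = -18*s*(-5/8 + o) (q(o, s) = -9*(o + (1/16)*(8 - 3*4*4)/4)*(s + s) = -9*(o + (1/16)*(¼)*(8 - 48))*2*s = -9*(o + (1/16)*(¼)*(-40))*2*s = -9*(o - 5/8)*2*s = -9*(-5/8 + o)*2*s = -18*s*(-5/8 + o))
(q(0, -8) + N(-10))/91 = ((9/4)*(-8)*(5 - 8*0) - 10)/91 = ((9/4)*(-8)*(5 + 0) - 10)/91 = ((9/4)*(-8)*5 - 10)/91 = (-90 - 10)/91 = (1/91)*(-100) = -100/91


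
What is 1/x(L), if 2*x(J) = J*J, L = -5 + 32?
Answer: 2/729 ≈ 0.0027435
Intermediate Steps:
L = 27
x(J) = J²/2 (x(J) = (J*J)/2 = J²/2)
1/x(L) = 1/((½)*27²) = 1/((½)*729) = 1/(729/2) = 2/729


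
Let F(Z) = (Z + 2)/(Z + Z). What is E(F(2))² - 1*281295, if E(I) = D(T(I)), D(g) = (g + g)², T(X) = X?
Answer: -281279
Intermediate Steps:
F(Z) = (2 + Z)/(2*Z) (F(Z) = (2 + Z)/((2*Z)) = (2 + Z)*(1/(2*Z)) = (2 + Z)/(2*Z))
D(g) = 4*g² (D(g) = (2*g)² = 4*g²)
E(I) = 4*I²
E(F(2))² - 1*281295 = (4*((½)*(2 + 2)/2)²)² - 1*281295 = (4*((½)*(½)*4)²)² - 281295 = (4*1²)² - 281295 = (4*1)² - 281295 = 4² - 281295 = 16 - 281295 = -281279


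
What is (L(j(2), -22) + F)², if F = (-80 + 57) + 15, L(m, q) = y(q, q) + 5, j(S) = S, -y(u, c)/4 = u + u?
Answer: 29929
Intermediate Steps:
y(u, c) = -8*u (y(u, c) = -4*(u + u) = -8*u)
L(m, q) = 5 - 8*q (L(m, q) = -8*q + 5 = 5 - 8*q)
F = -8 (F = -23 + 15 = -8)
(L(j(2), -22) + F)² = ((5 - 8*(-22)) - 8)² = ((5 + 176) - 8)² = (181 - 8)² = 173² = 29929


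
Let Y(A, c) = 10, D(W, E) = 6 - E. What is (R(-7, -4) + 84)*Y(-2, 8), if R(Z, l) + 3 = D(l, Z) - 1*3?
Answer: 910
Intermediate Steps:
R(Z, l) = -Z (R(Z, l) = -3 + ((6 - Z) - 1*3) = -3 + ((6 - Z) - 3) = -3 + (3 - Z) = -Z)
(R(-7, -4) + 84)*Y(-2, 8) = (-1*(-7) + 84)*10 = (7 + 84)*10 = 91*10 = 910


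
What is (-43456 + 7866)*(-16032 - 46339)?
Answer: 2219783890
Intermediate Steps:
(-43456 + 7866)*(-16032 - 46339) = -35590*(-62371) = 2219783890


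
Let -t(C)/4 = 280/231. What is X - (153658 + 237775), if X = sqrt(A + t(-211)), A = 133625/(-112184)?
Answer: -391433 + I*sqrt(20693717120670)/1851036 ≈ -3.9143e+5 + 2.4576*I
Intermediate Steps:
t(C) = -160/33 (t(C) = -1120/231 = -4*40/33 = -160/33)
A = -133625/112184 (A = 133625*(-1/112184) = -133625/112184 ≈ -1.1911)
X = I*sqrt(20693717120670)/1851036 (X = sqrt(-133625/112184 - 160/33) = sqrt(-22359065/3702072) = I*sqrt(20693717120670)/1851036 ≈ 2.4576*I)
X - (153658 + 237775) = I*sqrt(20693717120670)/1851036 - (153658 + 237775) = I*sqrt(20693717120670)/1851036 - 1*391433 = I*sqrt(20693717120670)/1851036 - 391433 = -391433 + I*sqrt(20693717120670)/1851036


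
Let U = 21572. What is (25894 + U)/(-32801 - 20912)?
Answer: -47466/53713 ≈ -0.88370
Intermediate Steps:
(25894 + U)/(-32801 - 20912) = (25894 + 21572)/(-32801 - 20912) = 47466/(-53713) = 47466*(-1/53713) = -47466/53713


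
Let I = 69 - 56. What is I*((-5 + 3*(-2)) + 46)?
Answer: 455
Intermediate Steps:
I = 13
I*((-5 + 3*(-2)) + 46) = 13*((-5 + 3*(-2)) + 46) = 13*((-5 - 6) + 46) = 13*(-11 + 46) = 13*35 = 455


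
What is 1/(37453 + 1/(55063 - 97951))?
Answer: 42888/1606284263 ≈ 2.6700e-5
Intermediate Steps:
1/(37453 + 1/(55063 - 97951)) = 1/(37453 + 1/(-42888)) = 1/(37453 - 1/42888) = 1/(1606284263/42888) = 42888/1606284263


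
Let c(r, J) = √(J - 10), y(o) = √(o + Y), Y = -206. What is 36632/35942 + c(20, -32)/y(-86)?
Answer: 18316/17971 + √3066/146 ≈ 1.3985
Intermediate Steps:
y(o) = √(-206 + o) (y(o) = √(o - 206) = √(-206 + o))
c(r, J) = √(-10 + J)
36632/35942 + c(20, -32)/y(-86) = 36632/35942 + √(-10 - 32)/(√(-206 - 86)) = 36632*(1/35942) + √(-42)/(√(-292)) = 18316/17971 + (I*√42)/((2*I*√73)) = 18316/17971 + (I*√42)*(-I*√73/146) = 18316/17971 + √3066/146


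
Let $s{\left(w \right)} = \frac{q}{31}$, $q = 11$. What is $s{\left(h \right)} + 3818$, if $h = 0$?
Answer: $\frac{118369}{31} \approx 3818.4$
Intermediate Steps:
$s{\left(w \right)} = \frac{11}{31}$
$s{\left(h \right)} + 3818 = \frac{11}{31} + 3818 = \frac{118369}{31}$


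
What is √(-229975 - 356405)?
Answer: 2*I*√146595 ≈ 765.75*I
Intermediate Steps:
√(-229975 - 356405) = √(-586380) = 2*I*√146595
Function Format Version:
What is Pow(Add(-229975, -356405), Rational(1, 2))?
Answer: Mul(2, I, Pow(146595, Rational(1, 2))) ≈ Mul(765.75, I)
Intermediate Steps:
Pow(Add(-229975, -356405), Rational(1, 2)) = Pow(-586380, Rational(1, 2)) = Mul(2, I, Pow(146595, Rational(1, 2)))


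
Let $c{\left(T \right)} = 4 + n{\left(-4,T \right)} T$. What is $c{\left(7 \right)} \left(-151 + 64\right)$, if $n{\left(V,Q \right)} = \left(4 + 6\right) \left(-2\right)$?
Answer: $11832$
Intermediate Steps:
$n{\left(V,Q \right)} = -20$ ($n{\left(V,Q \right)} = 10 \left(-2\right) = -20$)
$c{\left(T \right)} = 4 - 20 T$
$c{\left(7 \right)} \left(-151 + 64\right) = \left(4 - 140\right) \left(-151 + 64\right) = \left(4 - 140\right) \left(-87\right) = \left(-136\right) \left(-87\right) = 11832$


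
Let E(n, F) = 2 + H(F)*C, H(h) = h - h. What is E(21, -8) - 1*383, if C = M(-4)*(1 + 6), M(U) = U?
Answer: -381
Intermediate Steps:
H(h) = 0
C = -28 (C = -4*(1 + 6) = -4*7 = -28)
E(n, F) = 2 (E(n, F) = 2 + 0*(-28) = 2 + 0 = 2)
E(21, -8) - 1*383 = 2 - 1*383 = 2 - 383 = -381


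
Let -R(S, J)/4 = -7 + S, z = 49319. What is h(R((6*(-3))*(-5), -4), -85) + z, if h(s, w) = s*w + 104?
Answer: 77643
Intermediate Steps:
R(S, J) = 28 - 4*S (R(S, J) = -4*(-7 + S) = 28 - 4*S)
h(s, w) = 104 + s*w
h(R((6*(-3))*(-5), -4), -85) + z = (104 + (28 - 4*6*(-3)*(-5))*(-85)) + 49319 = (104 + (28 - (-72)*(-5))*(-85)) + 49319 = (104 + (28 - 4*90)*(-85)) + 49319 = (104 + (28 - 360)*(-85)) + 49319 = (104 - 332*(-85)) + 49319 = (104 + 28220) + 49319 = 28324 + 49319 = 77643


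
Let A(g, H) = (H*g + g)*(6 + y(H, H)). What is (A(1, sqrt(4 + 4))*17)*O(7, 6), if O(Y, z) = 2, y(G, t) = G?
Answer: 476 + 476*sqrt(2) ≈ 1149.2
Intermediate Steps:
A(g, H) = (6 + H)*(g + H*g) (A(g, H) = (H*g + g)*(6 + H) = (g + H*g)*(6 + H) = (6 + H)*(g + H*g))
(A(1, sqrt(4 + 4))*17)*O(7, 6) = ((1*(6 + (sqrt(4 + 4))**2 + 7*sqrt(4 + 4)))*17)*2 = ((1*(6 + (sqrt(8))**2 + 7*sqrt(8)))*17)*2 = ((1*(6 + (2*sqrt(2))**2 + 7*(2*sqrt(2))))*17)*2 = ((1*(6 + 8 + 14*sqrt(2)))*17)*2 = ((1*(14 + 14*sqrt(2)))*17)*2 = ((14 + 14*sqrt(2))*17)*2 = (238 + 238*sqrt(2))*2 = 476 + 476*sqrt(2)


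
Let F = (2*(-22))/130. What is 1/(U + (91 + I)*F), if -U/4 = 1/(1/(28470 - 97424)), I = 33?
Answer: 65/17925312 ≈ 3.6262e-6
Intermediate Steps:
F = -22/65 (F = -44*1/130 = -22/65 ≈ -0.33846)
U = 275816 (U = -4/(1/(28470 - 97424)) = -4/(1/(-68954)) = -4/(-1/68954) = -4*(-68954) = 275816)
1/(U + (91 + I)*F) = 1/(275816 + (91 + 33)*(-22/65)) = 1/(275816 + 124*(-22/65)) = 1/(275816 - 2728/65) = 1/(17925312/65) = 65/17925312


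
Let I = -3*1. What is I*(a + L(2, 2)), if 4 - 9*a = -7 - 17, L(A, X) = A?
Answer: -46/3 ≈ -15.333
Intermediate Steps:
a = 28/9 (a = 4/9 - (-7 - 17)/9 = 4/9 - 1/9*(-24) = 4/9 + 8/3 = 28/9 ≈ 3.1111)
I = -3
I*(a + L(2, 2)) = -3*(28/9 + 2) = -3*46/9 = -46/3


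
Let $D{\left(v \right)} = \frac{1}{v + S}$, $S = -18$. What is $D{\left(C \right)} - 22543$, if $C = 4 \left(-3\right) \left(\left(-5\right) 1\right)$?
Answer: $- \frac{946805}{42} \approx -22543.0$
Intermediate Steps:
$C = 60$ ($C = \left(-12\right) \left(-5\right) = 60$)
$D{\left(v \right)} = \frac{1}{-18 + v}$ ($D{\left(v \right)} = \frac{1}{v - 18} = \frac{1}{-18 + v}$)
$D{\left(C \right)} - 22543 = \frac{1}{-18 + 60} - 22543 = \frac{1}{42} - 22543 = - \frac{946805}{42}$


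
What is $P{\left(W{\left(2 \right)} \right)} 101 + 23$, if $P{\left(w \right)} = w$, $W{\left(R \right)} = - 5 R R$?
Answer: $-1997$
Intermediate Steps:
$W{\left(R \right)} = - 5 R^{2}$
$P{\left(W{\left(2 \right)} \right)} 101 + 23 = - 5 \cdot 2^{2} \cdot 101 + 23 = \left(-5\right) 4 \cdot 101 + 23 = \left(-20\right) 101 + 23 = -2020 + 23 = -1997$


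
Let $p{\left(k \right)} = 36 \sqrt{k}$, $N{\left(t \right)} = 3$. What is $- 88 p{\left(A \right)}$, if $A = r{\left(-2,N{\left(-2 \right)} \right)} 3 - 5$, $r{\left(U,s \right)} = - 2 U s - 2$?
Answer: $-15840$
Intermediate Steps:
$r{\left(U,s \right)} = -2 - 2 U s$ ($r{\left(U,s \right)} = - 2 U s - 2 = -2 - 2 U s$)
$A = 25$ ($A = \left(-2 - \left(-4\right) 3\right) 3 - 5 = \left(-2 + 12\right) 3 - 5 = 10 \cdot 3 - 5 = 30 - 5 = 25$)
$- 88 p{\left(A \right)} = - 88 \cdot 36 \sqrt{25} = - 88 \cdot 36 \cdot 5 = \left(-88\right) 180 = -15840$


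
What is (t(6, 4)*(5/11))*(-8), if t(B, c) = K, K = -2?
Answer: 80/11 ≈ 7.2727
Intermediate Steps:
t(B, c) = -2
(t(6, 4)*(5/11))*(-8) = -10/11*(-8) = 80/11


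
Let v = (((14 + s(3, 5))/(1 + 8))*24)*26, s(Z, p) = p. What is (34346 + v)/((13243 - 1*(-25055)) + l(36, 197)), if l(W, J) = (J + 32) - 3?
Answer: 53495/57786 ≈ 0.92574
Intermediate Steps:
l(W, J) = 29 + J (l(W, J) = (32 + J) - 3 = 29 + J)
v = 3952/3 (v = (((14 + 5)/(1 + 8))*24)*26 = ((19/9)*24)*26 = (152/3)*26 = 3952/3 ≈ 1317.3)
(34346 + v)/((13243 - 1*(-25055)) + l(36, 197)) = (34346 + 3952/3)/((13243 - 1*(-25055)) + (29 + 197)) = 106990/(3*((13243 + 25055) + 226)) = 106990/(3*(38298 + 226)) = (106990/3)/38524 = (106990/3)*(1/38524) = 53495/57786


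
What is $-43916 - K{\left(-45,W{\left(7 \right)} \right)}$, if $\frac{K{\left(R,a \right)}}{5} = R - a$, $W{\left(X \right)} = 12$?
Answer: $-43631$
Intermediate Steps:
$K{\left(R,a \right)} = - 5 a + 5 R$ ($K{\left(R,a \right)} = 5 \left(R - a\right) = - 5 a + 5 R$)
$-43916 - K{\left(-45,W{\left(7 \right)} \right)} = -43916 - \left(\left(-5\right) 12 + 5 \left(-45\right)\right) = -43916 - \left(-60 - 225\right) = -43916 - -285 = -43916 + 285 = -43631$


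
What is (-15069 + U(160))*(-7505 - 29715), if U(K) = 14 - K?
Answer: 566302300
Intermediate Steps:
(-15069 + U(160))*(-7505 - 29715) = (-15069 + (14 - 1*160))*(-7505 - 29715) = (-15069 + (14 - 160))*(-37220) = (-15069 - 146)*(-37220) = -15215*(-37220) = 566302300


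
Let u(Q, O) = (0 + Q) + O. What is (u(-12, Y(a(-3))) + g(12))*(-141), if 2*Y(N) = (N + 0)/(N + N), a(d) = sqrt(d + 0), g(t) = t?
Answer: -141/4 ≈ -35.250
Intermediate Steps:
a(d) = sqrt(d)
Y(N) = 1/4 (Y(N) = ((N + 0)/(N + N))/2 = (N/((2*N)))/2 = (N*(1/(2*N)))/2 = (1/2)*(1/2) = 1/4)
u(Q, O) = O + Q (u(Q, O) = Q + O = O + Q)
(u(-12, Y(a(-3))) + g(12))*(-141) = ((1/4 - 12) + 12)*(-141) = (-47/4 + 12)*(-141) = (1/4)*(-141) = -141/4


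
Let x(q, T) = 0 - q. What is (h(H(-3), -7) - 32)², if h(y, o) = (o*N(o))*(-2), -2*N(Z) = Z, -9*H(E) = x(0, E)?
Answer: 289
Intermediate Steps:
x(q, T) = -q
H(E) = 0 (H(E) = -(-1)*0/9 = -⅑*0 = 0)
N(Z) = -Z/2
h(y, o) = o² (h(y, o) = (o*(-o/2))*(-2) = -o²/2*(-2) = o²)
(h(H(-3), -7) - 32)² = ((-7)² - 32)² = (49 - 32)² = 17² = 289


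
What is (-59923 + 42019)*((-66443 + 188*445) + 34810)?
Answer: -931491408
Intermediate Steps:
(-59923 + 42019)*((-66443 + 188*445) + 34810) = -17904*((-66443 + 83660) + 34810) = -17904*(17217 + 34810) = -17904*52027 = -931491408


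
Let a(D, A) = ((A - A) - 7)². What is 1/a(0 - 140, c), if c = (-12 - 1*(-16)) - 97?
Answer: 1/49 ≈ 0.020408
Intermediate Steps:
c = -93 (c = (-12 + 16) - 97 = 4 - 97 = -93)
a(D, A) = 49 (a(D, A) = (0 - 7)² = (-7)² = 49)
1/a(0 - 140, c) = 1/49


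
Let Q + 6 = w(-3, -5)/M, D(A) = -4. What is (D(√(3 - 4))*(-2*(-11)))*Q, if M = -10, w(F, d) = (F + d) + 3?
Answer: 484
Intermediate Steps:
w(F, d) = 3 + F + d
Q = -11/2 (Q = -6 + (3 - 3 - 5)/(-10) = -6 - 5*(-⅒) = -6 + ½ = -11/2 ≈ -5.5000)
(D(√(3 - 4))*(-2*(-11)))*Q = -(-8)*(-11)*(-11/2) = -4*22*(-11/2) = -88*(-11/2) = 484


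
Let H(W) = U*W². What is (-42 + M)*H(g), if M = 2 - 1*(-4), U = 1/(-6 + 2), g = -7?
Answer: 441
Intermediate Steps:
U = -¼ (U = 1/(-4) = -¼ ≈ -0.25000)
H(W) = -W²/4
M = 6 (M = 2 + 4 = 6)
(-42 + M)*H(g) = (-42 + 6)*(-¼*(-7)²) = -(-9)*49 = -36*(-49/4) = 441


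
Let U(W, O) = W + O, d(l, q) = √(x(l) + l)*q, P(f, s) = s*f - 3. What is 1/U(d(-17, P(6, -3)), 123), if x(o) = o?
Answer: 41/10041 + 7*I*√34/10041 ≈ 0.0040833 + 0.004065*I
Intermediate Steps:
P(f, s) = -3 + f*s (P(f, s) = f*s - 3 = -3 + f*s)
d(l, q) = q*√2*√l (d(l, q) = √(l + l)*q = √(2*l)*q = (√2*√l)*q = q*√2*√l)
U(W, O) = O + W
1/U(d(-17, P(6, -3)), 123) = 1/(123 + (-3 + 6*(-3))*√2*√(-17)) = 1/(123 + (-3 - 18)*√2*(I*√17)) = 1/(123 - 21*√2*I*√17) = 1/(123 - 21*I*√34)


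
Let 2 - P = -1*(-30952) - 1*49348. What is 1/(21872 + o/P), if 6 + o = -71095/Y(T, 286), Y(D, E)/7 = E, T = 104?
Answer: 36832796/805606831005 ≈ 4.5721e-5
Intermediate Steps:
Y(D, E) = 7*E
P = 18398 (P = 2 - (-1*(-30952) - 1*49348) = 2 - (30952 - 49348) = 2 - 1*(-18396) = 2 + 18396 = 18398)
o = -83107/2002 (o = -6 - 71095/(7*286) = -6 - 71095/2002 = -83107/2002 ≈ -41.512)
1/(21872 + o/P) = 1/(21872 - 83107/2002/18398) = 1/(21872 - 83107/2002*1/18398) = 1/(21872 - 83107/36832796) = 1/(805606831005/36832796) = 36832796/805606831005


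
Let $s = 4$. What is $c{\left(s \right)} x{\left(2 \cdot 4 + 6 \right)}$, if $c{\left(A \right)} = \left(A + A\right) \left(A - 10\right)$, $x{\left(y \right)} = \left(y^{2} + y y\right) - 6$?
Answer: $-18528$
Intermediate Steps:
$x{\left(y \right)} = -6 + 2 y^{2}$ ($x{\left(y \right)} = \left(y^{2} + y^{2}\right) - 6 = 2 y^{2} - 6 = -6 + 2 y^{2}$)
$c{\left(A \right)} = 2 A \left(-10 + A\right)$
$c{\left(s \right)} x{\left(2 \cdot 4 + 6 \right)} = 2 \cdot 4 \left(-10 + 4\right) \left(-6 + 2 \left(2 \cdot 4 + 6\right)^{2}\right) = 2 \cdot 4 \left(-6\right) \left(-6 + 2 \left(8 + 6\right)^{2}\right) = - 48 \left(-6 + 2 \cdot 14^{2}\right) = - 48 \left(-6 + 2 \cdot 196\right) = - 48 \left(-6 + 392\right) = \left(-48\right) 386 = -18528$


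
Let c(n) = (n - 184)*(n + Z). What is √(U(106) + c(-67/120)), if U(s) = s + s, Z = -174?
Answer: √466966009/120 ≈ 180.08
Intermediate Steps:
U(s) = 2*s
c(n) = (-184 + n)*(-174 + n) (c(n) = (n - 184)*(n - 174) = (-184 + n)*(-174 + n))
√(U(106) + c(-67/120)) = √(2*106 + (32016 + (-67/120)² - (-23986)/120)) = √(212 + (32016 + (-67*1/120)² - (-23986)/120)) = √(212 + (32016 + (-67/120)² - 358*(-67/120))) = √(212 + (32016 + 4489/14400 + 11993/60)) = √(212 + 463913209/14400) = √(466966009/14400) = √466966009/120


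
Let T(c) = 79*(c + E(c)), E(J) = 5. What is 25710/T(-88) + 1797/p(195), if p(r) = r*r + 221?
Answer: -971521731/250779022 ≈ -3.8740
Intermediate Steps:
p(r) = 221 + r² (p(r) = r² + 221 = 221 + r²)
T(c) = 395 + 79*c (T(c) = 79*(c + 5) = 79*(5 + c) = 395 + 79*c)
25710/T(-88) + 1797/p(195) = 25710/(395 + 79*(-88)) + 1797/(221 + 195²) = 25710/(395 - 6952) + 1797/(221 + 38025) = 25710/(-6557) + 1797/38246 = 25710*(-1/6557) + 1797*(1/38246) = -25710/6557 + 1797/38246 = -971521731/250779022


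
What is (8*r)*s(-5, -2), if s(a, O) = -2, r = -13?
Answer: 208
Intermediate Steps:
(8*r)*s(-5, -2) = (8*(-13))*(-2) = -104*(-2) = 208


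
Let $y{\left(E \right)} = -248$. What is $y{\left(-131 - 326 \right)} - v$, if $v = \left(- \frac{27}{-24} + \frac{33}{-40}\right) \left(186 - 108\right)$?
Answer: $- \frac{1357}{5} \approx -271.4$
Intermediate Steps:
$v = \frac{117}{5}$ ($v = \left(\left(-27\right) \left(- \frac{1}{24}\right) + 33 \left(- \frac{1}{40}\right)\right) 78 = \left(\frac{9}{8} - \frac{33}{40}\right) 78 = \frac{3}{10} \cdot 78 = \frac{117}{5} \approx 23.4$)
$y{\left(-131 - 326 \right)} - v = -248 - \frac{117}{5} = - \frac{1357}{5}$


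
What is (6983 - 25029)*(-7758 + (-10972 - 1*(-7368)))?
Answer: 205038652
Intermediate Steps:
(6983 - 25029)*(-7758 + (-10972 - 1*(-7368))) = -18046*(-7758 + (-10972 + 7368)) = -18046*(-7758 - 3604) = -18046*(-11362) = 205038652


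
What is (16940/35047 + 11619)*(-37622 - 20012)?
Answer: -23470180453922/35047 ≈ -6.6968e+8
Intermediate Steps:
(16940/35047 + 11619)*(-37622 - 20012) = (16940*(1/35047) + 11619)*(-57634) = (16940/35047 + 11619)*(-57634) = (407228033/35047)*(-57634) = -23470180453922/35047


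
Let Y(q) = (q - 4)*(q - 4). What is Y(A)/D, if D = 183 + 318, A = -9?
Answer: 169/501 ≈ 0.33733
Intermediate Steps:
Y(q) = (-4 + q)² (Y(q) = (-4 + q)*(-4 + q) = (-4 + q)²)
D = 501
Y(A)/D = (-4 - 9)²/501 = (-13)²*(1/501) = 169*(1/501) = 169/501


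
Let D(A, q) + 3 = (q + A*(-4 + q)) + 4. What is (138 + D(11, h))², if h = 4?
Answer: 20449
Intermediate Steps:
D(A, q) = 1 + q + A*(-4 + q) (D(A, q) = -3 + ((q + A*(-4 + q)) + 4) = -3 + (4 + q + A*(-4 + q)) = 1 + q + A*(-4 + q))
(138 + D(11, h))² = (138 + (1 + 4 - 4*11 + 11*4))² = (138 + (1 + 4 - 44 + 44))² = (138 + 5)² = 143² = 20449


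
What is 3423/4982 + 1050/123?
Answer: 1884043/204262 ≈ 9.2237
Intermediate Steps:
3423/4982 + 1050/123 = 3423*(1/4982) + 1050*(1/123) = 3423/4982 + 350/41 = 1884043/204262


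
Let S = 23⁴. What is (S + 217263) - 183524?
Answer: 313580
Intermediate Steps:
S = 279841
(S + 217263) - 183524 = (279841 + 217263) - 183524 = 497104 - 183524 = 313580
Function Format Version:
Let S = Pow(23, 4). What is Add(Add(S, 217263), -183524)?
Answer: 313580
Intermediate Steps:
S = 279841
Add(Add(S, 217263), -183524) = Add(Add(279841, 217263), -183524) = Add(497104, -183524) = 313580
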